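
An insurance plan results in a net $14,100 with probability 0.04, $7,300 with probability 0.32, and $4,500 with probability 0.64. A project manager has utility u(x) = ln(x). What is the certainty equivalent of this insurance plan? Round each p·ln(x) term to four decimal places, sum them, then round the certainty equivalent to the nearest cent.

$5,499.43

E[u] = 0.04·ln(14100) + 0.32·ln(7300) + 0.64·ln(4500) = 0.3822 + 2.8466 + 5.3836 = 8.6124
CE = e^8.6124 ≈ 5499.43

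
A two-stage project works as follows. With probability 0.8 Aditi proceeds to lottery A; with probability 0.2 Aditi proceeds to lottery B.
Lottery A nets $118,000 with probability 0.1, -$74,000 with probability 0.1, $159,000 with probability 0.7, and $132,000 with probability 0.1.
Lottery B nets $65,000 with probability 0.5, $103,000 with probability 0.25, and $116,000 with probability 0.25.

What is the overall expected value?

$120,570

EV(A) = 0.1 × 118000 + 0.1 × (-74000) + 0.7 × 159000 + 0.1 × 132000 = 11800 − 7400 + 111300 + 13200 = 128900
EV(B) = 0.5 × 65000 + 0.25 × 103000 + 0.25 × 116000 = 32500 + 25750 + 29000 = 87250
Overall = 0.8 × 128900 + 0.2 × 87250 = 103120 + 17450 = 120570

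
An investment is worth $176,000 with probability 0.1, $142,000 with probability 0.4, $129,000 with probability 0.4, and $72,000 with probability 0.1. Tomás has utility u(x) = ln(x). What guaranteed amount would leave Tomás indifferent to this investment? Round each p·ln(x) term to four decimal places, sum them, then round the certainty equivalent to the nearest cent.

$130,431.05

E[u] = 0.1·ln(176000) + 0.4·ln(142000) + 0.4·ln(129000) + 0.1·ln(72000) = 1.2078 + 4.7454 + 4.7070 + 1.1184 = 11.7786
CE = e^11.7786 ≈ 130431.05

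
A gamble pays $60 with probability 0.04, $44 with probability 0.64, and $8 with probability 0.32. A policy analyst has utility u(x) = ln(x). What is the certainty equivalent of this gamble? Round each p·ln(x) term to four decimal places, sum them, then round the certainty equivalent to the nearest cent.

E[u] = 0.04·ln(60) + 0.64·ln(44) + 0.32·ln(8) = 0.1638 + 2.4219 + 0.6654 = 3.2511
CE = e^3.2511 ≈ 25.82

$25.82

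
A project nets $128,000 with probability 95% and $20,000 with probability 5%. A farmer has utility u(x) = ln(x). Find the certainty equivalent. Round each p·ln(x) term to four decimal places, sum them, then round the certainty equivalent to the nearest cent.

$116,657.78

E[u] = 0.95·ln(128000) + 0.05·ln(20000) = 11.1718 + 0.4952 = 11.6670
CE = e^11.6670 ≈ 116657.78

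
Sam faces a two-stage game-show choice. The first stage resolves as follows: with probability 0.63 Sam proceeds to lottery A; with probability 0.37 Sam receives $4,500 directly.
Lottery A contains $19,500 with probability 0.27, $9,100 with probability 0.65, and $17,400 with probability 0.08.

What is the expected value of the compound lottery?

EV(A) = 0.27 × 19500 + 0.65 × 9100 + 0.08 × 17400 = 5265 + 5915 + 1392 = 12572
Branch B: 4500 (certain)
Overall = 0.63 × 12572 + 0.37 × 4500 = 7920.36 + 1665 = 9585.36

$9,585.36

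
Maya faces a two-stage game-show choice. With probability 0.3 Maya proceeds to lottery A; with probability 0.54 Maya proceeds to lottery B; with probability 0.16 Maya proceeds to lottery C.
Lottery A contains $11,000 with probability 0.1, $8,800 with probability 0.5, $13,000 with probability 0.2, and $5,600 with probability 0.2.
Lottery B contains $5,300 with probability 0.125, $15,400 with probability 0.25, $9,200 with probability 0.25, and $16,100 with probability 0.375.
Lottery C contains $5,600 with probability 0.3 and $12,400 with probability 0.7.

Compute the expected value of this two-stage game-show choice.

$11,362.60

EV(A) = 0.1 × 11000 + 0.5 × 8800 + 0.2 × 13000 + 0.2 × 5600 = 1100 + 4400 + 2600 + 1120 = 9220
EV(B) = 0.125 × 5300 + 0.25 × 15400 + 0.25 × 9200 + 0.375 × 16100 = 662.5 + 3850 + 2300 + 6037.5 = 12850
EV(C) = 0.3 × 5600 + 0.7 × 12400 = 1680 + 8680 = 10360
Overall = 0.3 × 9220 + 0.54 × 12850 + 0.16 × 10360 = 2766 + 6939 + 1657.6 = 11362.6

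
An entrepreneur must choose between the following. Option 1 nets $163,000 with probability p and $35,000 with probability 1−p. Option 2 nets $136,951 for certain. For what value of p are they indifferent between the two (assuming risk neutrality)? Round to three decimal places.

p = 0.796

p·163000 + (1−p)·35000 = 136951
128000p + 35000 = 136951
p = (136951 − 35000) / 128000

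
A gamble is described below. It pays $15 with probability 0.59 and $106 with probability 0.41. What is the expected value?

EV = 0.59 × 15 + 0.41 × 106 = 8.85 + 43.46 = 52.31

$52.31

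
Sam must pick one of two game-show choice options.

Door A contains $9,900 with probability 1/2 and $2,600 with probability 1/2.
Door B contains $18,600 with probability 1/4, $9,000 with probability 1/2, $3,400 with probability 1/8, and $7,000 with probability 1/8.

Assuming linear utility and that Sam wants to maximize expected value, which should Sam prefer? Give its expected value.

Door B ($10,450)

Door A = 1/2 × 9900 + 1/2 × 2600 = 4950 + 1300 = 6250
Door B = 1/4 × 18600 + 1/2 × 9000 + 1/8 × 3400 + 1/8 × 7000 = 4650 + 4500 + 425 + 875 = 10450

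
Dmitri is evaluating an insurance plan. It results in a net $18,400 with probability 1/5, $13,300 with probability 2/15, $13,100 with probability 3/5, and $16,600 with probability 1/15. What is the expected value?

$14,420

EV = 1/5 × 18400 + 2/15 × 13300 + 3/5 × 13100 + 1/15 × 16600 = 3680 + 1773.3333 + 7860 + 1106.6667 = 14420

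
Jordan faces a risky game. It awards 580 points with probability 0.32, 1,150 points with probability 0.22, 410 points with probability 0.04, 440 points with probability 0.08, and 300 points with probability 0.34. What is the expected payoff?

592.2 points

EV = 0.32 × 580 + 0.22 × 1150 + 0.04 × 410 + 0.08 × 440 + 0.34 × 300 = 185.6 + 253 + 16.4 + 35.2 + 102 = 592.2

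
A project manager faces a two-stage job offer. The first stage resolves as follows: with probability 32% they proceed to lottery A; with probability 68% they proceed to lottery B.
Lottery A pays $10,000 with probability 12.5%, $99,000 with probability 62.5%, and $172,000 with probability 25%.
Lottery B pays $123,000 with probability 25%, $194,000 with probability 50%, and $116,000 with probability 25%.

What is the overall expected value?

$140,550

EV(A) = 0.125 × 10000 + 0.625 × 99000 + 0.25 × 172000 = 1250 + 61875 + 43000 = 106125
EV(B) = 0.25 × 123000 + 0.5 × 194000 + 0.25 × 116000 = 30750 + 97000 + 29000 = 156750
Overall = 0.32 × 106125 + 0.68 × 156750 = 33960 + 106590 = 140550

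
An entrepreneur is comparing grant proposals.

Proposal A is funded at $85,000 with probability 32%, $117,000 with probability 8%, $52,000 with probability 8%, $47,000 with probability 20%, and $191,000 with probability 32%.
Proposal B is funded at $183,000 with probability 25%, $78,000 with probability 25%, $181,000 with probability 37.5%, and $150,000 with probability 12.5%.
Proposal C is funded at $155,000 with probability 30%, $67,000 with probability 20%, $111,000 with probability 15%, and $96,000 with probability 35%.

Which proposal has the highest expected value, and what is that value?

Proposal A = 0.32 × 85000 + 0.08 × 117000 + 0.08 × 52000 + 0.2 × 47000 + 0.32 × 191000 = 27200 + 9360 + 4160 + 9400 + 61120 = 111240
Proposal B = 0.25 × 183000 + 0.25 × 78000 + 0.375 × 181000 + 0.125 × 150000 = 45750 + 19500 + 67875 + 18750 = 151875
Proposal C = 0.3 × 155000 + 0.2 × 67000 + 0.15 × 111000 + 0.35 × 96000 = 46500 + 13400 + 16650 + 33600 = 110150

Proposal B ($151,875)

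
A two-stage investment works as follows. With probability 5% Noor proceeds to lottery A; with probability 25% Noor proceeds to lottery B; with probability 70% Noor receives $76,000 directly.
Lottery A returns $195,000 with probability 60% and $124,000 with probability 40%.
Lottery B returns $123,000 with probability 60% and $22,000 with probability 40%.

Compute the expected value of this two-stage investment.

EV(A) = 0.6 × 195000 + 0.4 × 124000 = 117000 + 49600 = 166600
EV(B) = 0.6 × 123000 + 0.4 × 22000 = 73800 + 8800 = 82600
Branch C: 76000 (certain)
Overall = 0.05 × 166600 + 0.25 × 82600 + 0.7 × 76000 = 8330 + 20650 + 53200 = 82180

$82,180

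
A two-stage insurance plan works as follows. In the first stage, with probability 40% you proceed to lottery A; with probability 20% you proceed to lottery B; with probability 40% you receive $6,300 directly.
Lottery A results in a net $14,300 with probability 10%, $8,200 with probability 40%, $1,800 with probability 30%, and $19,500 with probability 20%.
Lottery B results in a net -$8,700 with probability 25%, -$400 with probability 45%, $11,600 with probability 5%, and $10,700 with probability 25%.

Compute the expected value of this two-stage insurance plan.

$6,360

EV(A) = 0.1 × 14300 + 0.4 × 8200 + 0.3 × 1800 + 0.2 × 19500 = 1430 + 3280 + 540 + 3900 = 9150
EV(B) = 0.25 × (-8700) + 0.45 × (-400) + 0.05 × 11600 + 0.25 × 10700 = -2175 − 180 + 580 + 2675 = 900
Branch C: 6300 (certain)
Overall = 0.4 × 9150 + 0.2 × 900 + 0.4 × 6300 = 3660 + 180 + 2520 = 6360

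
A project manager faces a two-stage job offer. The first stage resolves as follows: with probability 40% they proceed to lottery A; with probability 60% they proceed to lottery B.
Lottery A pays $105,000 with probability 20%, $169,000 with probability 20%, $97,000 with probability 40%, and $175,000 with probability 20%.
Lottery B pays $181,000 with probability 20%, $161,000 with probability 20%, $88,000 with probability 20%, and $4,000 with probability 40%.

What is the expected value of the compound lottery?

EV(A) = 0.2 × 105000 + 0.2 × 169000 + 0.4 × 97000 + 0.2 × 175000 = 21000 + 33800 + 38800 + 35000 = 128600
EV(B) = 0.2 × 181000 + 0.2 × 161000 + 0.2 × 88000 + 0.4 × 4000 = 36200 + 32200 + 17600 + 1600 = 87600
Overall = 0.4 × 128600 + 0.6 × 87600 = 51440 + 52560 = 104000

$104,000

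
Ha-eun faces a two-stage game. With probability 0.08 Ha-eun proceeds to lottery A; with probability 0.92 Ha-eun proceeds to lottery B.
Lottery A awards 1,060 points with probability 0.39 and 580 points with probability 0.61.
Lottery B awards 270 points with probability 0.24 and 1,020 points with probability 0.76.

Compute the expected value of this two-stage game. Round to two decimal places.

834.18 points

EV(A) = 0.39 × 1060 + 0.61 × 580 = 413.4 + 353.8 = 767.2
EV(B) = 0.24 × 270 + 0.76 × 1020 = 64.8 + 775.2 = 840
Overall = 0.08 × 767.2 + 0.92 × 840 = 61.376 + 772.8 = 834.176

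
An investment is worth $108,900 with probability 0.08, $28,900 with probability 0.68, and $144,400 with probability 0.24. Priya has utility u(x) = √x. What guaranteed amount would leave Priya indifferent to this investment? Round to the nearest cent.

E[u] = 0.08·√108900 + 0.68·√28900 + 0.24·√144400 = 0.08·330 + 0.68·170 + 0.24·380 = 233.2
CE = (233.2)² = 54382.24

$54,382.24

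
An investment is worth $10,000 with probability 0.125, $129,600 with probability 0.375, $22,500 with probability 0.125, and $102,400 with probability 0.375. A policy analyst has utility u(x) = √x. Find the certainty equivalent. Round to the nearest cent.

E[u] = 0.125·√10000 + 0.375·√129600 + 0.125·√22500 + 0.375·√102400 = 0.125·100 + 0.375·360 + 0.125·150 + 0.375·320 = 286.25
CE = (286.25)² = 81939.0625

$81,939.06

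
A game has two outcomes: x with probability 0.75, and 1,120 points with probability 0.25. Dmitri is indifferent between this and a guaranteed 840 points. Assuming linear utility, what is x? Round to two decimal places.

0.75·x + 0.25·1120 = 840
0.75·x = 840 − 280 = 560
x = 560 / 0.75 = 746.6667

x = 746.67 points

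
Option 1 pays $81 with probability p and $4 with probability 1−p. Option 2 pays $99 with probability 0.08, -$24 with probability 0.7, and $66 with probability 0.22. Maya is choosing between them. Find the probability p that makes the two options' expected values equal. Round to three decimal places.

p = 0.021

EV(Option 2) = 0.08 × 99 + 0.7 × (-24) + 0.22 × 66 = 7.92 − 16.8 + 14.52 = 5.64
p·81 + (1−p)·4 = 5.64
77p + 4 = 5.64
p = (5.64 − 4) / 77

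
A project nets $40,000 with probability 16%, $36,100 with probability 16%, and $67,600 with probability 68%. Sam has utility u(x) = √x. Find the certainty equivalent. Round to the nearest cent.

E[u] = 0.16·√40000 + 0.16·√36100 + 0.68·√67600 = 0.16·200 + 0.16·190 + 0.68·260 = 239.2
CE = (239.2)² = 57216.64

$57,216.64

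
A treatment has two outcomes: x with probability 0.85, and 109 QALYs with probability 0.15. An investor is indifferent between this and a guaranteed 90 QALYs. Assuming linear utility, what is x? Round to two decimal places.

0.85·x + 0.15·109 = 90
0.85·x = 90 − 16.35 = 73.65
x = 73.65 / 0.85 = 86.6471

x = 86.65 QALYs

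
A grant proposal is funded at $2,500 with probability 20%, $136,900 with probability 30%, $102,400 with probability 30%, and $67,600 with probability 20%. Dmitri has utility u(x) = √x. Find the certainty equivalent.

$72,361

E[u] = 0.2·√2500 + 0.3·√136900 + 0.3·√102400 + 0.2·√67600 = 0.2·50 + 0.3·370 + 0.3·320 + 0.2·260 = 269
CE = (269)² = 72361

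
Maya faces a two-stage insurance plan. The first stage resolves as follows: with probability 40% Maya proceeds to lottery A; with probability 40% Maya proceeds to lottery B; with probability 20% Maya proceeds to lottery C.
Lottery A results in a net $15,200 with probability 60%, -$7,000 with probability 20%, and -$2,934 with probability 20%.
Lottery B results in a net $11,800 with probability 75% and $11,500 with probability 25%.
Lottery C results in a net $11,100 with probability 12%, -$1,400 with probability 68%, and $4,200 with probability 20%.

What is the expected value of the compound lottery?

EV(A) = 0.6 × 15200 + 0.2 × (-7000) + 0.2 × (-2934) = 9120 − 1400 − 586.8 = 7133.2
EV(B) = 0.75 × 11800 + 0.25 × 11500 = 8850 + 2875 = 11725
EV(C) = 0.12 × 11100 + 0.68 × (-1400) + 0.2 × 4200 = 1332 − 952 + 840 = 1220
Overall = 0.4 × 7133.2 + 0.4 × 11725 + 0.2 × 1220 = 2853.28 + 4690 + 244 = 7787.28

$7,787.28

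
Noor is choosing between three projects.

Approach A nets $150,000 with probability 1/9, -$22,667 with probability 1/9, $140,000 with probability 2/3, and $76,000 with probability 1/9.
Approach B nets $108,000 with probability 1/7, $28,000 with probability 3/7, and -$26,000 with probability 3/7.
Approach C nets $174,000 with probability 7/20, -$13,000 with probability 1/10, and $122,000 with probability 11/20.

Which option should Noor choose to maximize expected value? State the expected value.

Approach A = 1/9 × 150000 + 1/9 × (-22667) + 2/3 × 140000 + 1/9 × 76000 = 16666.6667 − 2518.5556 + 93333.3333 + 8444.4444 = 115925.8889
Approach B = 1/7 × 108000 + 3/7 × 28000 + 3/7 × (-26000) = 15428.5714 + 12000 − 11142.8571 = 16285.7143
Approach C = 7/20 × 174000 + 1/10 × (-13000) + 11/20 × 122000 = 60900 − 1300 + 67100 = 126700

Approach C ($126,700)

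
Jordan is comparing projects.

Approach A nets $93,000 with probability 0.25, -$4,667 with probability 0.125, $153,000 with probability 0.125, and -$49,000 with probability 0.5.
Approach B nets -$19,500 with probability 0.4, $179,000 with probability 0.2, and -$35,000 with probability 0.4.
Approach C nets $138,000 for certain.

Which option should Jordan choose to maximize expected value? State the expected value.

Approach A = 0.25 × 93000 + 0.125 × (-4667) + 0.125 × 153000 + 0.5 × (-49000) = 23250 − 583.375 + 19125 − 24500 = 17291.625
Approach B = 0.4 × (-19500) + 0.2 × 179000 + 0.4 × (-35000) = -7800 + 35800 − 14000 = 14000
Approach C: 138000 (certain)

Approach C ($138,000)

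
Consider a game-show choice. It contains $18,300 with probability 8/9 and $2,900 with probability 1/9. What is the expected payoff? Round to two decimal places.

$16,588.89

EV = 8/9 × 18300 + 1/9 × 2900 = 16266.6667 + 322.2222 = 16588.8889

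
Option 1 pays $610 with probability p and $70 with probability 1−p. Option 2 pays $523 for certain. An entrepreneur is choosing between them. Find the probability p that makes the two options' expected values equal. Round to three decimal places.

p = 0.839

p·610 + (1−p)·70 = 523
540p + 70 = 523
p = (523 − 70) / 540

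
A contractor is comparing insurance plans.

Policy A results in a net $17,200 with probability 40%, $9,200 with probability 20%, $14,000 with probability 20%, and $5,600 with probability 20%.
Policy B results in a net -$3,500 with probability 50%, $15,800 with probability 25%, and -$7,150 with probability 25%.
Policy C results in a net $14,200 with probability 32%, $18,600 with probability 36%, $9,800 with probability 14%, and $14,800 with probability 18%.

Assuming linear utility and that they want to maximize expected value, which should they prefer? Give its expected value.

Policy C ($15,276)

Policy A = 0.4 × 17200 + 0.2 × 9200 + 0.2 × 14000 + 0.2 × 5600 = 6880 + 1840 + 2800 + 1120 = 12640
Policy B = 0.5 × (-3500) + 0.25 × 15800 + 0.25 × (-7150) = -1750 + 3950 − 1787.5 = 412.5
Policy C = 0.32 × 14200 + 0.36 × 18600 + 0.14 × 9800 + 0.18 × 14800 = 4544 + 6696 + 1372 + 2664 = 15276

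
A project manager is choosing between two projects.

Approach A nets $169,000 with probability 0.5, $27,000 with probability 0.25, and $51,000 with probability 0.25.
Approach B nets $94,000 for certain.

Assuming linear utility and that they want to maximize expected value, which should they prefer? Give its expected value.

Approach A ($104,000)

Approach A = 0.5 × 169000 + 0.25 × 27000 + 0.25 × 51000 = 84500 + 6750 + 12750 = 104000
Approach B: 94000 (certain)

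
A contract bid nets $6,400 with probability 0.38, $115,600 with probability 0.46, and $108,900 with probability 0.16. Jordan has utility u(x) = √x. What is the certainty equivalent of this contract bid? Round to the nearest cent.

$57,408.16

E[u] = 0.38·√6400 + 0.46·√115600 + 0.16·√108900 = 0.38·80 + 0.46·340 + 0.16·330 = 239.6
CE = (239.6)² = 57408.16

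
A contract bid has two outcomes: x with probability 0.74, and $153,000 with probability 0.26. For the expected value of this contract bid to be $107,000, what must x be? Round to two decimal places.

0.74·x + 0.26·153000 = 107000
0.74·x = 107000 − 39780 = 67220
x = 67220 / 0.74 = 90837.8378

x = $90,837.84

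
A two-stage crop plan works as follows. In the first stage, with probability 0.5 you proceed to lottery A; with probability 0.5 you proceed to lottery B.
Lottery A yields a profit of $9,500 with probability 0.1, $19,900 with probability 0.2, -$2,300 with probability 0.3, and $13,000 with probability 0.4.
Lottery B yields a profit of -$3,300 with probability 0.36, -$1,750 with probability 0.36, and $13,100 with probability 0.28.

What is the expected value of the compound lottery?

EV(A) = 0.1 × 9500 + 0.2 × 19900 + 0.3 × (-2300) + 0.4 × 13000 = 950 + 3980 − 690 + 5200 = 9440
EV(B) = 0.36 × (-3300) + 0.36 × (-1750) + 0.28 × 13100 = -1188 − 630 + 3668 = 1850
Overall = 0.5 × 9440 + 0.5 × 1850 = 4720 + 925 = 5645

$5,645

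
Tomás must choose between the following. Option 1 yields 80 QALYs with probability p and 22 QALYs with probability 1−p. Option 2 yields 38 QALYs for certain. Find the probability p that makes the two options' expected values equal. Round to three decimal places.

p = 0.276

p·80 + (1−p)·22 = 38
58p + 22 = 38
p = (38 − 22) / 58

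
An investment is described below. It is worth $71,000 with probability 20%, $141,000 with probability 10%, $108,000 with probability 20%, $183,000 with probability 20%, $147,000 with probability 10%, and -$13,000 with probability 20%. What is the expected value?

$98,600

EV = 0.2 × 71000 + 0.1 × 141000 + 0.2 × 108000 + 0.2 × 183000 + 0.1 × 147000 + 0.2 × (-13000) = 14200 + 14100 + 21600 + 36600 + 14700 − 2600 = 98600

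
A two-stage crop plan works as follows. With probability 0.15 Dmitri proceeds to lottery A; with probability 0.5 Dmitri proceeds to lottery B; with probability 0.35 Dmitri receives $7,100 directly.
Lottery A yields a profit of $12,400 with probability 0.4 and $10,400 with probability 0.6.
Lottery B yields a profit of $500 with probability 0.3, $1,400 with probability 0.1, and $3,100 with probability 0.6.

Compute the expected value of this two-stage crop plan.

EV(A) = 0.4 × 12400 + 0.6 × 10400 = 4960 + 6240 = 11200
EV(B) = 0.3 × 500 + 0.1 × 1400 + 0.6 × 3100 = 150 + 140 + 1860 = 2150
Branch C: 7100 (certain)
Overall = 0.15 × 11200 + 0.5 × 2150 + 0.35 × 7100 = 1680 + 1075 + 2485 = 5240

$5,240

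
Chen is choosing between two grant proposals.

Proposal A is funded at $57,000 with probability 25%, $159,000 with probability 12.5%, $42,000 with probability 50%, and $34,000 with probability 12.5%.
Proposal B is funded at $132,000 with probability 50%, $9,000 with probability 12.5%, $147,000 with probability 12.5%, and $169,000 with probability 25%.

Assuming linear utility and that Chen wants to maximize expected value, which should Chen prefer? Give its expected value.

Proposal B ($127,750)

Proposal A = 0.25 × 57000 + 0.125 × 159000 + 0.5 × 42000 + 0.125 × 34000 = 14250 + 19875 + 21000 + 4250 = 59375
Proposal B = 0.5 × 132000 + 0.125 × 9000 + 0.125 × 147000 + 0.25 × 169000 = 66000 + 1125 + 18375 + 42250 = 127750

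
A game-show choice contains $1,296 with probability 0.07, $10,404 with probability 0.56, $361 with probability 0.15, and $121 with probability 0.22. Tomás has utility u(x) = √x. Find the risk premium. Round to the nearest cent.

$1,784.42

E[u] = 0.07·√1296 + 0.56·√10404 + 0.15·√361 + 0.22·√121 = 0.07·36 + 0.56·102 + 0.15·19 + 0.22·11 = 64.91
CE = (64.91)² = 4213.3081
Risk premium = EV − CE = 5997.73 − 4213.3081 = 1784.4219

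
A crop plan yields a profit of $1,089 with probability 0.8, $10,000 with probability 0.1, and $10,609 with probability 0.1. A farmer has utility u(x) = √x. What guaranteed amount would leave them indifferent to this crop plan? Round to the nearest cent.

E[u] = 0.8·√1089 + 0.1·√10000 + 0.1·√10609 = 0.8·33 + 0.1·100 + 0.1·103 = 46.7
CE = (46.7)² = 2180.89

$2,180.89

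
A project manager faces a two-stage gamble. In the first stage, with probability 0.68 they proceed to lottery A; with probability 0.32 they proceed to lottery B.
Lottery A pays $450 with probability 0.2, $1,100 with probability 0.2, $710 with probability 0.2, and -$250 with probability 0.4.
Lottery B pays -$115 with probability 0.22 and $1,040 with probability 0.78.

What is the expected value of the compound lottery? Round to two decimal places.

EV(A) = 0.2 × 450 + 0.2 × 1100 + 0.2 × 710 + 0.4 × (-250) = 90 + 220 + 142 − 100 = 352
EV(B) = 0.22 × (-115) + 0.78 × 1040 = -25.3 + 811.2 = 785.9
Overall = 0.68 × 352 + 0.32 × 785.9 = 239.36 + 251.488 = 490.848

$490.85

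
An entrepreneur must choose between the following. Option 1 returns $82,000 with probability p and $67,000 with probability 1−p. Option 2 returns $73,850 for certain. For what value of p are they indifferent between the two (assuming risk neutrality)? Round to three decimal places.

p = 0.457

p·82000 + (1−p)·67000 = 73850
15000p + 67000 = 73850
p = (73850 − 67000) / 15000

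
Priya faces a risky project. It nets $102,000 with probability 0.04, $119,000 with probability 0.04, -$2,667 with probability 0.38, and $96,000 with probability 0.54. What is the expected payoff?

EV = 0.04 × 102000 + 0.04 × 119000 + 0.38 × (-2667) + 0.54 × 96000 = 4080 + 4760 − 1013.46 + 51840 = 59666.54

$59,666.54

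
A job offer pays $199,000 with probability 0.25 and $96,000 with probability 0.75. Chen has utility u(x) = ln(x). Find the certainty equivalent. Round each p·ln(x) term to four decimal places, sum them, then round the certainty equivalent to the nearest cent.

$115,197.12

E[u] = 0.25·ln(199000) + 0.75·ln(96000) = 3.0503 + 8.6041 = 11.6544
CE = e^11.6544 ≈ 115197.12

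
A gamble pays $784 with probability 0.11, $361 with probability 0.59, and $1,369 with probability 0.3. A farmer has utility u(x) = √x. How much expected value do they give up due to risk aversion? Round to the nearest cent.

E[u] = 0.11·√784 + 0.59·√361 + 0.3·√1369 = 0.11·28 + 0.59·19 + 0.3·37 = 25.39
CE = (25.39)² = 644.6521
Risk premium = EV − CE = 709.93 − 644.6521 = 65.2779

$65.28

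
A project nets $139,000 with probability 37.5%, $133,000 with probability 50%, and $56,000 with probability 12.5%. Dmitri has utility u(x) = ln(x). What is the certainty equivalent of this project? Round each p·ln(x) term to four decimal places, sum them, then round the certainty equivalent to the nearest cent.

E[u] = 0.375·ln(139000) + 0.5·ln(133000) + 0.125·ln(56000) = 4.4408 + 5.8991 + 1.3666 = 11.7065
CE = e^11.7065 ≈ 121357.98

$121,357.98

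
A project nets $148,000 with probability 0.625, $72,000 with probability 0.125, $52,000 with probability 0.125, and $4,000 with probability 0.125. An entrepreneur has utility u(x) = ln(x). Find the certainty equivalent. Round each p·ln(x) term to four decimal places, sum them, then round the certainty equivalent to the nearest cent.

$75,576.45

E[u] = 0.625·ln(148000) + 0.125·ln(72000) + 0.125·ln(52000) + 0.125·ln(4000) = 7.4406 + 1.3981 + 1.3574 + 1.0368 = 11.2329
CE = e^11.2329 ≈ 75576.45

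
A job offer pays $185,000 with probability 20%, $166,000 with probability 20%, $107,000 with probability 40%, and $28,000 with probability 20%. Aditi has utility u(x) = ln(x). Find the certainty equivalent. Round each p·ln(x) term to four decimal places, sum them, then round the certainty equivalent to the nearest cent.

E[u] = 0.2·ln(185000) + 0.2·ln(166000) + 0.4·ln(107000) + 0.2·ln(28000) = 2.4256 + 2.4039 + 4.6322 + 2.0480 = 11.5097
CE = e^11.5097 ≈ 99677.97

$99,677.97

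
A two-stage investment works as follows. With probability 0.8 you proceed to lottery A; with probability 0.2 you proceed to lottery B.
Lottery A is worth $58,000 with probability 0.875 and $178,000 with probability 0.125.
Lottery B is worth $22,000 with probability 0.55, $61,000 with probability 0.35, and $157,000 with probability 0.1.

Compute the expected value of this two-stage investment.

EV(A) = 0.875 × 58000 + 0.125 × 178000 = 50750 + 22250 = 73000
EV(B) = 0.55 × 22000 + 0.35 × 61000 + 0.1 × 157000 = 12100 + 21350 + 15700 = 49150
Overall = 0.8 × 73000 + 0.2 × 49150 = 58400 + 9830 = 68230

$68,230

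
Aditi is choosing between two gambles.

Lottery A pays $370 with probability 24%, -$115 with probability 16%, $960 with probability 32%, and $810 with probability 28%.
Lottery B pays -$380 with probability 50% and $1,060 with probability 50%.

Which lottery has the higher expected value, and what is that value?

Lottery A = 0.24 × 370 + 0.16 × (-115) + 0.32 × 960 + 0.28 × 810 = 88.8 − 18.4 + 307.2 + 226.8 = 604.4
Lottery B = 0.5 × (-380) + 0.5 × 1060 = -190 + 530 = 340

Lottery A ($604.40)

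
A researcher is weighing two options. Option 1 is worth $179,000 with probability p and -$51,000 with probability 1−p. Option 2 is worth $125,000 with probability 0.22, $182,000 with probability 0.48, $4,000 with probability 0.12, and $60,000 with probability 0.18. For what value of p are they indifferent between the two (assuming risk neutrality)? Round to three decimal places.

EV(Option 2) = 0.22 × 125000 + 0.48 × 182000 + 0.12 × 4000 + 0.18 × 60000 = 27500 + 87360 + 480 + 10800 = 126140
p·179000 + (1−p)·(-51000) = 126140
230000p − 51000 = 126140
p = (126140 + 51000) / 230000

p = 0.770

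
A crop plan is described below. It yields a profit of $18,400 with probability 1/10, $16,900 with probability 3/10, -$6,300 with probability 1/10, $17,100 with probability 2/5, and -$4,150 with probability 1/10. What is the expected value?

EV = 1/10 × 18400 + 3/10 × 16900 + 1/10 × (-6300) + 2/5 × 17100 + 1/10 × (-4150) = 1840 + 5070 − 630 + 6840 − 415 = 12705

$12,705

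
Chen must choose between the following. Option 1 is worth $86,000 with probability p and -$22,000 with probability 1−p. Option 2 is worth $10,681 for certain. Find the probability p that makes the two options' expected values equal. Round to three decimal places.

p·86000 + (1−p)·(-22000) = 10681
108000p − 22000 = 10681
p = (10681 + 22000) / 108000

p = 0.303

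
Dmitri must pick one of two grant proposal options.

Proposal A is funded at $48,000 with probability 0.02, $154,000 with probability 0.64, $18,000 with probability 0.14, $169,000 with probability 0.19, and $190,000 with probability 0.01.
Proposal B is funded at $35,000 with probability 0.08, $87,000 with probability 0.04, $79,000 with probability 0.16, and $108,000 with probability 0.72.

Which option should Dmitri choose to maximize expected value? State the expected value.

Proposal A = 0.02 × 48000 + 0.64 × 154000 + 0.14 × 18000 + 0.19 × 169000 + 0.01 × 190000 = 960 + 98560 + 2520 + 32110 + 1900 = 136050
Proposal B = 0.08 × 35000 + 0.04 × 87000 + 0.16 × 79000 + 0.72 × 108000 = 2800 + 3480 + 12640 + 77760 = 96680

Proposal A ($136,050)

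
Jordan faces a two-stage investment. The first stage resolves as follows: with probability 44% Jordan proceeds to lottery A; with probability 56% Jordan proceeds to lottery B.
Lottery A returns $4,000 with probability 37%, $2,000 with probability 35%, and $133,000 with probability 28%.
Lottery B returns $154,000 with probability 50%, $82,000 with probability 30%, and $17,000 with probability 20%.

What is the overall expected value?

EV(A) = 0.37 × 4000 + 0.35 × 2000 + 0.28 × 133000 = 1480 + 700 + 37240 = 39420
EV(B) = 0.5 × 154000 + 0.3 × 82000 + 0.2 × 17000 = 77000 + 24600 + 3400 = 105000
Overall = 0.44 × 39420 + 0.56 × 105000 = 17344.8 + 58800 = 76144.8

$76,144.80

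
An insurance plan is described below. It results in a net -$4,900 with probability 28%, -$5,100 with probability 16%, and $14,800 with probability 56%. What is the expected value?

EV = 0.28 × (-4900) + 0.16 × (-5100) + 0.56 × 14800 = -1372 − 816 + 8288 = 6100

$6,100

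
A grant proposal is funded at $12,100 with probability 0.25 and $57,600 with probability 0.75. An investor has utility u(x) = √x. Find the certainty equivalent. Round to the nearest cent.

$43,056.25

E[u] = 0.25·√12100 + 0.75·√57600 = 0.25·110 + 0.75·240 = 207.5
CE = (207.5)² = 43056.25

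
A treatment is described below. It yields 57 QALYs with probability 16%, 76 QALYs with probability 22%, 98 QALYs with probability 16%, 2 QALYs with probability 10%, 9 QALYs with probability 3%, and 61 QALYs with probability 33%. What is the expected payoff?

EV = 0.16 × 57 + 0.22 × 76 + 0.16 × 98 + 0.1 × 2 + 0.03 × 9 + 0.33 × 61 = 9.12 + 16.72 + 15.68 + 0.2 + 0.27 + 20.13 = 62.12

62.12 QALYs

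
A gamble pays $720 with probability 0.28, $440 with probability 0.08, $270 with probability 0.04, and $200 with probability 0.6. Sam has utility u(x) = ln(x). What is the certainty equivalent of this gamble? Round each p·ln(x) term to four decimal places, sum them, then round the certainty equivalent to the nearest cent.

$308.59

E[u] = 0.28·ln(720) + 0.08·ln(440) + 0.04·ln(270) + 0.6·ln(200) = 1.8422 + 0.4869 + 0.2239 + 3.1790 = 5.7320
CE = e^5.7320 ≈ 308.59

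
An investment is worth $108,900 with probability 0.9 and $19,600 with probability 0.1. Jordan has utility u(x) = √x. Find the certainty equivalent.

E[u] = 0.9·√108900 + 0.1·√19600 = 0.9·330 + 0.1·140 = 311
CE = (311)² = 96721

$96,721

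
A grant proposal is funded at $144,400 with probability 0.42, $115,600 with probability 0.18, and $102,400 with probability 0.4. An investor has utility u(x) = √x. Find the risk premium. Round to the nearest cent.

E[u] = 0.42·√144400 + 0.18·√115600 + 0.4·√102400 = 0.42·380 + 0.18·340 + 0.4·320 = 348.8
CE = (348.8)² = 121661.44
Risk premium = EV − CE = 122416 − 121661.44 = 754.56

$754.56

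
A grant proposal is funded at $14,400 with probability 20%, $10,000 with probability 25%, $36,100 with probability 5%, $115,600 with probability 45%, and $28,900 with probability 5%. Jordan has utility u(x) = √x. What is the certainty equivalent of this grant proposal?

$48,400

E[u] = 0.2·√14400 + 0.25·√10000 + 0.05·√36100 + 0.45·√115600 + 0.05·√28900 = 0.2·120 + 0.25·100 + 0.05·190 + 0.45·340 + 0.05·170 = 220
CE = (220)² = 48400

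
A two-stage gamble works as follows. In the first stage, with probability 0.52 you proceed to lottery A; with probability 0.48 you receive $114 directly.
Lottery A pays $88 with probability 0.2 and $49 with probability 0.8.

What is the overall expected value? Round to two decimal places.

$84.26

EV(A) = 0.2 × 88 + 0.8 × 49 = 17.6 + 39.2 = 56.8
Branch B: 114 (certain)
Overall = 0.52 × 56.8 + 0.48 × 114 = 29.536 + 54.72 = 84.256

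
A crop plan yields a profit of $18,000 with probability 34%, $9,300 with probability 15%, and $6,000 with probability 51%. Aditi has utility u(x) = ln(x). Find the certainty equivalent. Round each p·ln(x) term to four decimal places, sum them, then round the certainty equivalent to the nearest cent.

$9,310.52

E[u] = 0.34·ln(18000) + 0.15·ln(9300) + 0.51·ln(6000) = 3.3314 + 1.3707 + 4.4368 = 9.1389
CE = e^9.1389 ≈ 9310.52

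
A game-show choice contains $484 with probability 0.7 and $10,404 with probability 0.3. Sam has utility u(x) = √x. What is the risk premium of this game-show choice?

$1,344

E[u] = 0.7·√484 + 0.3·√10404 = 0.7·22 + 0.3·102 = 46
CE = (46)² = 2116
Risk premium = EV − CE = 3460 − 2116 = 1344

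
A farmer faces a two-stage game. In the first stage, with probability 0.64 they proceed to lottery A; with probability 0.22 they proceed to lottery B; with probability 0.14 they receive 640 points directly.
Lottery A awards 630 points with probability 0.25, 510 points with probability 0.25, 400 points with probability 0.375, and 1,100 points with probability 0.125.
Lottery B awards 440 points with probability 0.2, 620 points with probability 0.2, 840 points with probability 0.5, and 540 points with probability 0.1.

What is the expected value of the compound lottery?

606.92 points

EV(A) = 0.25 × 630 + 0.25 × 510 + 0.375 × 400 + 0.125 × 1100 = 157.5 + 127.5 + 150 + 137.5 = 572.5
EV(B) = 0.2 × 440 + 0.2 × 620 + 0.5 × 840 + 0.1 × 540 = 88 + 124 + 420 + 54 = 686
Branch C: 640 (certain)
Overall = 0.64 × 572.5 + 0.22 × 686 + 0.14 × 640 = 366.4 + 150.92 + 89.6 = 606.92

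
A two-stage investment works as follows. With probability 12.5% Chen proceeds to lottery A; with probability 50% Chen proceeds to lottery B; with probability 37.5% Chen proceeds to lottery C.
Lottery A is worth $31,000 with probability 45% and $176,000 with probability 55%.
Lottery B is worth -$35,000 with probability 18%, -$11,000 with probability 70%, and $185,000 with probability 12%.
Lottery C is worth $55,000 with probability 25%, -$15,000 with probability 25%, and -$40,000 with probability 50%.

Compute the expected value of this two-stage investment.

EV(A) = 0.45 × 31000 + 0.55 × 176000 = 13950 + 96800 = 110750
EV(B) = 0.18 × (-35000) + 0.7 × (-11000) + 0.12 × 185000 = -6300 − 7700 + 22200 = 8200
EV(C) = 0.25 × 55000 + 0.25 × (-15000) + 0.5 × (-40000) = 13750 − 3750 − 20000 = -10000
Overall = 0.125 × 110750 + 0.5 × 8200 + 0.375 × (-10000) = 13843.75 + 4100 − 3750 = 14193.75

$14,193.75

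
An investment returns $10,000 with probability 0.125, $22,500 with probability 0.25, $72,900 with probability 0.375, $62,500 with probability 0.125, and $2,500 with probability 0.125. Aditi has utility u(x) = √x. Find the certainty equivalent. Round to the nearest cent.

$35,626.56

E[u] = 0.125·√10000 + 0.25·√22500 + 0.375·√72900 + 0.125·√62500 + 0.125·√2500 = 0.125·100 + 0.25·150 + 0.375·270 + 0.125·250 + 0.125·50 = 188.75
CE = (188.75)² = 35626.5625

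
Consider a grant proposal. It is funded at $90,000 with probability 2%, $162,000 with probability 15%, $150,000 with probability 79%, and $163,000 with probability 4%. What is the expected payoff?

EV = 0.02 × 90000 + 0.15 × 162000 + 0.79 × 150000 + 0.04 × 163000 = 1800 + 24300 + 118500 + 6520 = 151120

$151,120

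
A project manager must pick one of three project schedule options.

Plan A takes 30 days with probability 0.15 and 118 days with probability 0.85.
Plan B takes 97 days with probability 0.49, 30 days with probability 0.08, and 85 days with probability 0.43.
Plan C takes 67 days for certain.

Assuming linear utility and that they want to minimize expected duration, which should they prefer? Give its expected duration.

Plan C (67 days)

Plan A = 0.15 × 30 + 0.85 × 118 = 4.5 + 100.3 = 104.8
Plan B = 0.49 × 97 + 0.08 × 30 + 0.43 × 85 = 47.53 + 2.4 + 36.55 = 86.48
Plan C: 67 (certain)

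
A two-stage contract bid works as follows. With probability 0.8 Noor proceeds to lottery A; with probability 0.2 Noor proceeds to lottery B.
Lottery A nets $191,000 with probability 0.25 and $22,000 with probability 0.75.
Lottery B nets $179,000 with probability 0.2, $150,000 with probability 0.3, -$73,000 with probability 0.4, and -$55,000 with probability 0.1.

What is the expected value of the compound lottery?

EV(A) = 0.25 × 191000 + 0.75 × 22000 = 47750 + 16500 = 64250
EV(B) = 0.2 × 179000 + 0.3 × 150000 + 0.4 × (-73000) + 0.1 × (-55000) = 35800 + 45000 − 29200 − 5500 = 46100
Overall = 0.8 × 64250 + 0.2 × 46100 = 51400 + 9220 = 60620

$60,620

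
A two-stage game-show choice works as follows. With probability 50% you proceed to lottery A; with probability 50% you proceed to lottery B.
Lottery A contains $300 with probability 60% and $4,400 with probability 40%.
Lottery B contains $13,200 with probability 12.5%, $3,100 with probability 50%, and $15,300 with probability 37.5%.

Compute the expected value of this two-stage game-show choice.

EV(A) = 0.6 × 300 + 0.4 × 4400 = 180 + 1760 = 1940
EV(B) = 0.125 × 13200 + 0.5 × 3100 + 0.375 × 15300 = 1650 + 1550 + 5737.5 = 8937.5
Overall = 0.5 × 1940 + 0.5 × 8937.5 = 970 + 4468.75 = 5438.75

$5,438.75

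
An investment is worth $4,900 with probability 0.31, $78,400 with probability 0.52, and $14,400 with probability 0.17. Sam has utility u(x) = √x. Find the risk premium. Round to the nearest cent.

E[u] = 0.31·√4900 + 0.52·√78400 + 0.17·√14400 = 0.31·70 + 0.52·280 + 0.17·120 = 187.7
CE = (187.7)² = 35231.29
Risk premium = EV − CE = 44735 − 35231.29 = 9503.71

$9,503.71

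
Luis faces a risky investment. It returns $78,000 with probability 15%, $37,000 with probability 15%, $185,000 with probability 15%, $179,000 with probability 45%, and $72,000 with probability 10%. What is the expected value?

EV = 0.15 × 78000 + 0.15 × 37000 + 0.15 × 185000 + 0.45 × 179000 + 0.1 × 72000 = 11700 + 5550 + 27750 + 80550 + 7200 = 132750

$132,750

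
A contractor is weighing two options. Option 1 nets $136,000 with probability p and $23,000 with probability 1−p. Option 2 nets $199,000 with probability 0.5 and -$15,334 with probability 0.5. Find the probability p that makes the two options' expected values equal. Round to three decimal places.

p = 0.609

EV(Option 2) = 0.5 × 199000 + 0.5 × (-15334) = 99500 − 7667 = 91833
p·136000 + (1−p)·23000 = 91833
113000p + 23000 = 91833
p = (91833 − 23000) / 113000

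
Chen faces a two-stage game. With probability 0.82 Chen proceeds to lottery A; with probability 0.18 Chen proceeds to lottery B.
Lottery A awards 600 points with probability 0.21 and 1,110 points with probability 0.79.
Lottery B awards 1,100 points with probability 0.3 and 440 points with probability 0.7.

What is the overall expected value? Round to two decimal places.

937.22 points

EV(A) = 0.21 × 600 + 0.79 × 1110 = 126 + 876.9 = 1002.9
EV(B) = 0.3 × 1100 + 0.7 × 440 = 330 + 308 = 638
Overall = 0.82 × 1002.9 + 0.18 × 638 = 822.378 + 114.84 = 937.218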